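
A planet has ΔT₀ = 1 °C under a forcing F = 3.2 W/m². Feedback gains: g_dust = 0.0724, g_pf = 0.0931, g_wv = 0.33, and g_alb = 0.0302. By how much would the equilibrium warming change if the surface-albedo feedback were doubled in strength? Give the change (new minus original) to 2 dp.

Original: g = 0.5257, ΔT = 1/(1−0.5257) = 2.1084 °C.
With doubled surface-albedo: g' = 0.5559, ΔT' = 1/(1−0.5559) = 2.2517 °C.
Change = 2.2517 − 2.1084 = 0.14 °C.

0.14 °C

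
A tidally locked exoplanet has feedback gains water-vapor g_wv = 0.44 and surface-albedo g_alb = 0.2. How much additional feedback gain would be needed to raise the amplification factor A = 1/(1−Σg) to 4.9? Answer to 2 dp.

Current total gain = 0.64.
Target gain for A = 4.9: g* = 1 − 1/4.9 = 0.7959.
Additional gain needed = 0.7959 − 0.64 = 0.16.

0.16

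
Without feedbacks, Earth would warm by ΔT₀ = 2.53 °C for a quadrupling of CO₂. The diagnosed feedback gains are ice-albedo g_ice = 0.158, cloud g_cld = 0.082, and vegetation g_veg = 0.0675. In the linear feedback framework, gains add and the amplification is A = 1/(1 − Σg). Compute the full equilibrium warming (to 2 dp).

Total gain g = 0.158 + 0.082 + 0.0675 = 0.3075.
Amplification A = 1/(1 − 0.3075) = 1.444.
ΔT = 2.53 × 1.444 = 3.65 °C.

3.65 °C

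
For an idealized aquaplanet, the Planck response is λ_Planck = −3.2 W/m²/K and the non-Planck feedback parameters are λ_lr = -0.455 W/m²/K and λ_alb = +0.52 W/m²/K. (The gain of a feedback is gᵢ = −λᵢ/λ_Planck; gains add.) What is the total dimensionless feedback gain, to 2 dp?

0.02

Convert to gains: g_lr = -0.455/3.2 = -0.1422; g_alb = 0.52/3.2 = 0.1625.
Total gain g = 0.0203.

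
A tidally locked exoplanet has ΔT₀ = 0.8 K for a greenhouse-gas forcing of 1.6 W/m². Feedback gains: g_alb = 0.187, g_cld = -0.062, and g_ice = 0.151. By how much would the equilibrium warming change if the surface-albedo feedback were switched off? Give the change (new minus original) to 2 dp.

-0.23 K

Original: g = 0.276, ΔT = 0.8/(1−0.276) = 1.1050 K.
Without surface-albedo: g' = 0.089, ΔT' = 0.8/(1−0.089) = 0.8782 K.
Change = 0.8782 − 1.1050 = -0.23 K.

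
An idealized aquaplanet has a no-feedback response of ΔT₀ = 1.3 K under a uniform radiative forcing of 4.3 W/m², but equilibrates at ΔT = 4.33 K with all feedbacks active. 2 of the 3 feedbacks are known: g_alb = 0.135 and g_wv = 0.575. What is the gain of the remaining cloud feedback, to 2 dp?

-0.01

Amplification A = ΔT/ΔT₀ = 4.33/1.3 = 3.331.
Total gain g = 1 − 1/A = 1 − 1/3.331 = 0.6998.
Known gains sum to 0.135 + 0.575 = 0.71.
g_cld = 0.6998 − 0.71 = -0.01.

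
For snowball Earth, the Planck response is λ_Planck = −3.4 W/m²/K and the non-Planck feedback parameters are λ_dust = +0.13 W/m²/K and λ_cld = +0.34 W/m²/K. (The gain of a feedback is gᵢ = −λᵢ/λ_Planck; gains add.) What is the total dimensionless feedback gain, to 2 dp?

Convert to gains: g_dust = 0.13/3.4 = 0.03824; g_cld = 0.34/3.4 = 0.1.
Total gain g = 0.13824.

0.14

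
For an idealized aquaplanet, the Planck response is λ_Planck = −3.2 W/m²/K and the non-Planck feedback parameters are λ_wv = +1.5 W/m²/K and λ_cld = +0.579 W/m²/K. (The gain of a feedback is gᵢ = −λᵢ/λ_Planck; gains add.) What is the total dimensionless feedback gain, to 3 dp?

Convert to gains: g_wv = 1.5/3.2 = 0.4688; g_cld = 0.579/3.2 = 0.1809.
Total gain g = 0.6497.

0.650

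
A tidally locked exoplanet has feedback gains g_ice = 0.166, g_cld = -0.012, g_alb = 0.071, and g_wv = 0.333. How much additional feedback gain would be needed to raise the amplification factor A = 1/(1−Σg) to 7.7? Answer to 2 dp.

Current total gain = 0.558.
Target gain for A = 7.7: g* = 1 − 1/7.7 = 0.8701.
Additional gain needed = 0.8701 − 0.558 = 0.31.

0.31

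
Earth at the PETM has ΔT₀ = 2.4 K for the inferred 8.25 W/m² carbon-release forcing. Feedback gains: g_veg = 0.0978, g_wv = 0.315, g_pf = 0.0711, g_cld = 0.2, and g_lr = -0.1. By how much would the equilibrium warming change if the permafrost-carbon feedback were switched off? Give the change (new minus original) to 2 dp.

-0.84 K

Original: g = 0.5839, ΔT = 2.4/(1−0.5839) = 5.7678 K.
Without permafrost-carbon: g' = 0.5128, ΔT' = 2.4/(1−0.5128) = 4.9261 K.
Change = 4.9261 − 5.7678 = -0.84 K.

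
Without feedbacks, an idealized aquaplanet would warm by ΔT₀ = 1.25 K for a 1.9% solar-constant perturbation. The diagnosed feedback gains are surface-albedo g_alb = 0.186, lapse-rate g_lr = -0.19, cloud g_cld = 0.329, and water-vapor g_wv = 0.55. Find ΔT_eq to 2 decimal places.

10.00 K

Total gain g = 0.186 − 0.19 + 0.329 + 0.55 = 0.875.
Amplification A = 1/(1 − 0.875) = 8.
ΔT = 1.25 × 8 = 10.00 K.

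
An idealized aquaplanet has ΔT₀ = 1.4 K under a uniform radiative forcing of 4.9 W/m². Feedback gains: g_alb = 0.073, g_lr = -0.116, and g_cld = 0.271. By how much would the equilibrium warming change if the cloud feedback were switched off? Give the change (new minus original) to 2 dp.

Original: g = 0.228, ΔT = 1.4/(1−0.228) = 1.8135 K.
Without cloud: g' = -0.043, ΔT' = 1.4/(1+0.043) = 1.3423 K.
Change = 1.3423 − 1.8135 = -0.47 K.

-0.47 K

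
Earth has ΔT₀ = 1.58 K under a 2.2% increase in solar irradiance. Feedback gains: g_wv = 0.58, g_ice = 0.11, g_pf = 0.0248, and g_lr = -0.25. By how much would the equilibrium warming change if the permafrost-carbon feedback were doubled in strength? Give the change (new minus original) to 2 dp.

0.14 K

Original: g = 0.4648, ΔT = 1.58/(1−0.4648) = 2.9522 K.
With doubled permafrost-carbon: g' = 0.4896, ΔT' = 1.58/(1−0.4896) = 3.0956 K.
Change = 3.0956 − 2.9522 = 0.14 K.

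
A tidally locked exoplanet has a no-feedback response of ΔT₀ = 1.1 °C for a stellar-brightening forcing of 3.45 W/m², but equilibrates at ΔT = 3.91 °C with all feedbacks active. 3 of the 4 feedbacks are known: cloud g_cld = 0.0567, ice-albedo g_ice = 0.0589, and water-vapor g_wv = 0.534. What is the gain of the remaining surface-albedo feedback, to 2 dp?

0.07

Amplification A = ΔT/ΔT₀ = 3.91/1.1 = 3.555.
Total gain g = 1 − 1/A = 1 − 1/3.555 = 0.7187.
Known gains sum to 0.0567 + 0.0589 + 0.534 = 0.6496.
g_alb = 0.7187 − 0.6496 = 0.07.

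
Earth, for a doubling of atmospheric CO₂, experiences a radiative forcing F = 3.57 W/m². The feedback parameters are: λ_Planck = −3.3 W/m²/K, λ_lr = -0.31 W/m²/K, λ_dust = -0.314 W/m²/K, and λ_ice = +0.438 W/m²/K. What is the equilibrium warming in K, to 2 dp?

1.02 K

Net feedback parameter λ = (−3.3) + (-0.31) + (-0.314) + (+0.438) = -3.486 W/m²/K.
ΔT = −F/λ = −3.57/(-3.486) = 1.02 K.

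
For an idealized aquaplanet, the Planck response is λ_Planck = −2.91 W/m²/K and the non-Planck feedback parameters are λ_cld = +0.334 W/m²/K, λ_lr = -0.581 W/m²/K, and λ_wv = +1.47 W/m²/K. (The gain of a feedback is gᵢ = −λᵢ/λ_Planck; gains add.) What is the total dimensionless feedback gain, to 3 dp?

0.420

Convert to gains: g_cld = 0.334/2.91 = 0.1148; g_lr = -0.581/2.91 = -0.1997; g_wv = 1.47/2.91 = 0.5052.
Total gain g = 0.4203.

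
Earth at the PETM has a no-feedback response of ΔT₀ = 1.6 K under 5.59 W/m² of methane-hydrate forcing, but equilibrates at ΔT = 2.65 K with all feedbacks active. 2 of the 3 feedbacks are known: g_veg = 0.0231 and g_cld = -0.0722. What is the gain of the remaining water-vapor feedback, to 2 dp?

0.45

Amplification A = ΔT/ΔT₀ = 2.65/1.6 = 1.656.
Total gain g = 1 − 1/A = 1 − 1/1.656 = 0.3961.
Known gains sum to 0.0231 − 0.0722 = -0.0491.
g_wv = 0.3961 + 0.0491 = 0.45.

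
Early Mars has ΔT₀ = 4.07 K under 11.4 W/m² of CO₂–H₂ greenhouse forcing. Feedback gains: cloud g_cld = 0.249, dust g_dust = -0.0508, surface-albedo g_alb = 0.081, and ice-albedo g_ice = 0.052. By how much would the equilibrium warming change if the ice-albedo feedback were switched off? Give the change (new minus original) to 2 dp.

-0.44 K

Original: g = 0.3312, ΔT = 4.07/(1−0.3312) = 6.0855 K.
Without ice-albedo: g' = 0.2792, ΔT' = 4.07/(1−0.2792) = 5.6465 K.
Change = 5.6465 − 6.0855 = -0.44 K.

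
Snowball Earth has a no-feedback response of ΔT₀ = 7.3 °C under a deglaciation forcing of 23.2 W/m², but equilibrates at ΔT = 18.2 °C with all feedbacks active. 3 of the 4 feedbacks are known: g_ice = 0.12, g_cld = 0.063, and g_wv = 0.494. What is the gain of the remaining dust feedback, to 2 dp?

Amplification A = ΔT/ΔT₀ = 18.2/7.3 = 2.493.
Total gain g = 1 − 1/A = 1 − 1/2.493 = 0.5989.
Known gains sum to 0.12 + 0.063 + 0.494 = 0.677.
g_dust = 0.5989 − 0.677 = -0.08.

-0.08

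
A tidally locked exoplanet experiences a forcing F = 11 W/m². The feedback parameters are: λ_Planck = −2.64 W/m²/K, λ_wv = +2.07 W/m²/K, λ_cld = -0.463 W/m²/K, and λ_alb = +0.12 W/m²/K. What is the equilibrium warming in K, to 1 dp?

12.0 K

Net feedback parameter λ = (−2.64) + (+2.07) + (-0.463) + (+0.12) = -0.913 W/m²/K.
ΔT = −F/λ = −11/(-0.913) = 12.0 K.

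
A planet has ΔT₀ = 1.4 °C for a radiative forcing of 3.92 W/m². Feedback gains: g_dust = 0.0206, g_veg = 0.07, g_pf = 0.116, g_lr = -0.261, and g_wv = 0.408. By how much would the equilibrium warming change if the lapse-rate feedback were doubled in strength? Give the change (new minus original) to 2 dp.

Original: g = 0.3536, ΔT = 1.4/(1−0.3536) = 2.1658 °C.
With doubled lapse-rate: g' = 0.0926, ΔT' = 1.4/(1−0.0926) = 1.5429 °C.
Change = 1.5429 − 2.1658 = -0.62 °C.

-0.62 °C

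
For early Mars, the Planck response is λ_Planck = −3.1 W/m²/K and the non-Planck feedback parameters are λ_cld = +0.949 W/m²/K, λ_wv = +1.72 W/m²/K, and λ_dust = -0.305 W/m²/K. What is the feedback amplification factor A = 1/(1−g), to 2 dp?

4.21

Convert to gains: g_cld = 0.949/3.1 = 0.3061; g_wv = 1.72/3.1 = 0.5548; g_dust = -0.305/3.1 = -0.09839.
Total gain g = 0.76251.
A = 1/(1 − 0.76251) = 4.21.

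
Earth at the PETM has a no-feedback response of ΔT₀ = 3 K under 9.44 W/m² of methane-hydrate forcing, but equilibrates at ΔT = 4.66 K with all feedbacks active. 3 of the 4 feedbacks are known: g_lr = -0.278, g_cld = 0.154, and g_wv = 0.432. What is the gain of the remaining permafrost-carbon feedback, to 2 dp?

0.05

Amplification A = ΔT/ΔT₀ = 4.66/3 = 1.553.
Total gain g = 1 − 1/A = 1 − 1/1.553 = 0.3561.
Known gains sum to -0.278 + 0.154 + 0.432 = 0.308.
g_pf = 0.3561 − 0.308 = 0.05.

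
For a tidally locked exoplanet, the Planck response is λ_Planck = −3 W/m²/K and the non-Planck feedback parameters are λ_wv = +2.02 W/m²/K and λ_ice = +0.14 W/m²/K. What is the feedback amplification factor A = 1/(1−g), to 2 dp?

3.57

Convert to gains: g_wv = 2.02/3 = 0.6733; g_ice = 0.14/3 = 0.04667.
Total gain g = 0.71997.
A = 1/(1 − 0.71997) = 3.57.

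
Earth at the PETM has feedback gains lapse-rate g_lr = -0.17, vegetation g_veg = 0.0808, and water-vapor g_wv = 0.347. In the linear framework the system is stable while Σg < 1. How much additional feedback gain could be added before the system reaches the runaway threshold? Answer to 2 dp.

0.74

Current total gain = -0.17 + 0.0808 + 0.347 = 0.2578.
Margin to runaway = 1 − 0.2578 = 0.74.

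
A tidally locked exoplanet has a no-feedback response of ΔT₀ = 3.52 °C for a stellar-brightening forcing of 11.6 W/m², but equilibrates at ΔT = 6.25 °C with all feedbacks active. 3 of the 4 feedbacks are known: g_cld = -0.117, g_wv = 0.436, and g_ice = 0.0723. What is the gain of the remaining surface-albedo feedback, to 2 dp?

Amplification A = ΔT/ΔT₀ = 6.25/3.52 = 1.776.
Total gain g = 1 − 1/A = 1 − 1/1.776 = 0.4369.
Known gains sum to -0.117 + 0.436 + 0.0723 = 0.3913.
g_alb = 0.4369 − 0.3913 = 0.05.

0.05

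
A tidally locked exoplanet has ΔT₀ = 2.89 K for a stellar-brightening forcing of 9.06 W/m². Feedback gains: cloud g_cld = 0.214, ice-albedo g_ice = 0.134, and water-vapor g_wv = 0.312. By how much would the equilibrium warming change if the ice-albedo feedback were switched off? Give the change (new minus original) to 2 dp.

Original: g = 0.66, ΔT = 2.89/(1−0.66) = 8.5000 K.
Without ice-albedo: g' = 0.526, ΔT' = 2.89/(1−0.526) = 6.0970 K.
Change = 6.0970 − 8.5000 = -2.40 K.

-2.40 K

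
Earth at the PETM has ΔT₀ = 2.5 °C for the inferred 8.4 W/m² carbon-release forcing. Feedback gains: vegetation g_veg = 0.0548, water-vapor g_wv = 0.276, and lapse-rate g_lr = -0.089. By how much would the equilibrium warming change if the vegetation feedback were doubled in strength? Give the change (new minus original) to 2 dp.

0.26 °C

Original: g = 0.2418, ΔT = 2.5/(1−0.2418) = 3.2973 °C.
With doubled vegetation: g' = 0.2966, ΔT' = 2.5/(1−0.2966) = 3.5542 °C.
Change = 3.5542 − 3.2973 = 0.26 °C.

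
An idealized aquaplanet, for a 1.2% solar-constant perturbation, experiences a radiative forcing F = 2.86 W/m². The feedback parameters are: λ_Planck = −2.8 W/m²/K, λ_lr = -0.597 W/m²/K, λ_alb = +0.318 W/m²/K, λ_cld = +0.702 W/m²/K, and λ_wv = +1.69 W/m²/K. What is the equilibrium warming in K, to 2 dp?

4.16 K

Net feedback parameter λ = (−2.8) + (-0.597) + (+0.318) + (+0.702) + (+1.69) = -0.687 W/m²/K.
ΔT = −F/λ = −2.86/(-0.687) = 4.16 K.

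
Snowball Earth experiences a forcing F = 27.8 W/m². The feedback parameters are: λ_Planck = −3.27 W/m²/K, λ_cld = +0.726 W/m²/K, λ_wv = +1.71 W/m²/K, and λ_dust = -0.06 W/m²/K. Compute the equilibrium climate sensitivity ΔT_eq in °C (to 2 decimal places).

31.10 °C

Net feedback parameter λ = (−3.27) + (+0.726) + (+1.71) + (-0.06) = -0.894 W/m²/K.
ΔT = −F/λ = −27.8/(-0.894) = 31.10 °C.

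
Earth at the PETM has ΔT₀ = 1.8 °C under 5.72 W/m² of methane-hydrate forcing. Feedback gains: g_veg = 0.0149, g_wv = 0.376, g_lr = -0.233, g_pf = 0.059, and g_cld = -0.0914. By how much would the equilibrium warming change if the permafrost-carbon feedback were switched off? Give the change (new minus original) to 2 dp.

Original: g = 0.1255, ΔT = 1.8/(1−0.1255) = 2.0583 °C.
Without permafrost-carbon: g' = 0.0665, ΔT' = 1.8/(1−0.0665) = 1.9282 °C.
Change = 1.9282 − 2.0583 = -0.13 °C.

-0.13 °C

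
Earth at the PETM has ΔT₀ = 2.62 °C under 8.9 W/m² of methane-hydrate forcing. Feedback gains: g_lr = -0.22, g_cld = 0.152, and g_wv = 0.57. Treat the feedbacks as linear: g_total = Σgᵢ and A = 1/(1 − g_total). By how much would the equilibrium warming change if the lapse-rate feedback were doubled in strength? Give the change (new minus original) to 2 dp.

Original: g = 0.502, ΔT = 2.62/(1−0.502) = 5.2610 °C.
With doubled lapse-rate: g' = 0.282, ΔT' = 2.62/(1−0.282) = 3.6490 °C.
Change = 3.6490 − 5.2610 = -1.61 °C.

-1.61 °C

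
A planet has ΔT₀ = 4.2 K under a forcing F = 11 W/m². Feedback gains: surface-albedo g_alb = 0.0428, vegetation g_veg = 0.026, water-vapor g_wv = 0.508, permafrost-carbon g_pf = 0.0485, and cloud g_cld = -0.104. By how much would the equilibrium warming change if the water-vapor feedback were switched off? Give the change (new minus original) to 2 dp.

-4.52 K

Original: g = 0.5213, ΔT = 4.2/(1−0.5213) = 8.7738 K.
Without water-vapor: g' = 0.0133, ΔT' = 4.2/(1−0.0133) = 4.2566 K.
Change = 4.2566 − 8.7738 = -4.52 K.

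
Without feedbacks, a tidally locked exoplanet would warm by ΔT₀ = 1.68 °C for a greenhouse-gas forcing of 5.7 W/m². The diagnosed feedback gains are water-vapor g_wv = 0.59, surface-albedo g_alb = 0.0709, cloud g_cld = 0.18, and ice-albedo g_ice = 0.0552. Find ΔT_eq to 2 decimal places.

16.17 °C

Total gain g = 0.59 + 0.0709 + 0.18 + 0.0552 = 0.8961.
Amplification A = 1/(1 − 0.8961) = 9.625.
ΔT = 1.68 × 9.625 = 16.17 °C.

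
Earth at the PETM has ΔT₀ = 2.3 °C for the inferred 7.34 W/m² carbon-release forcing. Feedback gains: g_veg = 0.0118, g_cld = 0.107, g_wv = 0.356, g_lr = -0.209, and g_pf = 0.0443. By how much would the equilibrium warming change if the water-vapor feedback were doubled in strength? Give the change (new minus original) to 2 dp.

Original: g = 0.3101, ΔT = 2.3/(1−0.3101) = 3.3338 °C.
With doubled water-vapor: g' = 0.6661, ΔT' = 2.3/(1−0.6661) = 6.8883 °C.
Change = 6.8883 − 3.3338 = 3.55 °C.

3.55 °C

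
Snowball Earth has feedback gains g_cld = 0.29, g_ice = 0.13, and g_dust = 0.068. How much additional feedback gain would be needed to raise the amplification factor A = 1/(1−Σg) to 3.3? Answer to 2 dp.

Current total gain = 0.488.
Target gain for A = 3.3: g* = 1 − 1/3.3 = 0.697.
Additional gain needed = 0.697 − 0.488 = 0.21.

0.21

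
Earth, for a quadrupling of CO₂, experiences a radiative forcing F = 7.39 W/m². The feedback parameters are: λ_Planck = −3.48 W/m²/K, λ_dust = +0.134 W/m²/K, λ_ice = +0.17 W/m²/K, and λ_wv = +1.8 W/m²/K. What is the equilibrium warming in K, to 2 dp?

Net feedback parameter λ = (−3.48) + (+0.134) + (+0.17) + (+1.8) = -1.376 W/m²/K.
ΔT = −F/λ = −7.39/(-1.376) = 5.37 K.

5.37 K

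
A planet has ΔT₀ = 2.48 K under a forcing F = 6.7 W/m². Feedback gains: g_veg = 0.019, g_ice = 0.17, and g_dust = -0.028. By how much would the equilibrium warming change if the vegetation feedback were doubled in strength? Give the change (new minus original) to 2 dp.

Original: g = 0.161, ΔT = 2.48/(1−0.161) = 2.9559 K.
With doubled vegetation: g' = 0.18, ΔT' = 2.48/(1−0.18) = 3.0244 K.
Change = 3.0244 − 2.9559 = 0.07 K.

0.07 K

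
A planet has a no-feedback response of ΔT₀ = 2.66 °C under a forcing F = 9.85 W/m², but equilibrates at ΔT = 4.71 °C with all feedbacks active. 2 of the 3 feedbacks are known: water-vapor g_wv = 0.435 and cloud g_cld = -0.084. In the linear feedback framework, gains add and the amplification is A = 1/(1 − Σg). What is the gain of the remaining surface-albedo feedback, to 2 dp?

0.08

Amplification A = ΔT/ΔT₀ = 4.71/2.66 = 1.771.
Total gain g = 1 − 1/A = 1 − 1/1.771 = 0.4353.
Known gains sum to 0.435 − 0.084 = 0.351.
g_alb = 0.4353 − 0.351 = 0.08.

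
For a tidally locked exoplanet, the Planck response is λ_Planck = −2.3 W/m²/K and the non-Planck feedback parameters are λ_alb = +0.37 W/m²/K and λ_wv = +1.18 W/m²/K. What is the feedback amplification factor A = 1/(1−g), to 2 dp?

3.07

Convert to gains: g_alb = 0.37/2.3 = 0.1609; g_wv = 1.18/2.3 = 0.513.
Total gain g = 0.6739.
A = 1/(1 − 0.6739) = 3.07.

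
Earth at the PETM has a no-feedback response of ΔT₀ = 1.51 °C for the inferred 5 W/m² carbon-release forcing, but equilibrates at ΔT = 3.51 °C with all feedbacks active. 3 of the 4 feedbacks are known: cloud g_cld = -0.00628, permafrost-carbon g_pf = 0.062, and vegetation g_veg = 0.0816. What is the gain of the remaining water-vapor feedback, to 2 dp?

0.43

Amplification A = ΔT/ΔT₀ = 3.51/1.51 = 2.325.
Total gain g = 1 − 1/A = 1 − 1/2.325 = 0.5699.
Known gains sum to -0.00628 + 0.062 + 0.0816 = 0.13732.
g_wv = 0.5699 − 0.13732 = 0.43.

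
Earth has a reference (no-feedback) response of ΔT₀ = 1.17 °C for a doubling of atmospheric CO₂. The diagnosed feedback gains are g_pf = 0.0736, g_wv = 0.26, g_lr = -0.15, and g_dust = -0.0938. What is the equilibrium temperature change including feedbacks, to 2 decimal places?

1.29 °C

Total gain g = 0.0736 + 0.26 − 0.15 − 0.0938 = 0.0898.
Amplification A = 1/(1 − 0.0898) = 1.099.
ΔT = 1.17 × 1.099 = 1.29 °C.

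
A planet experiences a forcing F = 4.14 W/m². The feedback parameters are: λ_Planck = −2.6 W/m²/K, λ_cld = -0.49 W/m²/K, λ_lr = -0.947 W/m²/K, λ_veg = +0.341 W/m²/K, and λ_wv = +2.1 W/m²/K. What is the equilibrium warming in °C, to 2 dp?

2.59 °C

Net feedback parameter λ = (−2.6) + (-0.49) + (-0.947) + (+0.341) + (+2.1) = -1.596 W/m²/K.
ΔT = −F/λ = −4.14/(-1.596) = 2.59 °C.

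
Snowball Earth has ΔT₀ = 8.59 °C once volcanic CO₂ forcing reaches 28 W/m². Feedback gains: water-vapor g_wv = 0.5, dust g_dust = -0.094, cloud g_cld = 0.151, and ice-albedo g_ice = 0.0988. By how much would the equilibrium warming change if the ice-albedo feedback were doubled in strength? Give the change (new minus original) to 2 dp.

Original: g = 0.6558, ΔT = 8.59/(1−0.6558) = 24.9564 °C.
With doubled ice-albedo: g' = 0.7546, ΔT' = 8.59/(1−0.7546) = 35.0041 °C.
Change = 35.0041 − 24.9564 = 10.05 °C.

10.05 °C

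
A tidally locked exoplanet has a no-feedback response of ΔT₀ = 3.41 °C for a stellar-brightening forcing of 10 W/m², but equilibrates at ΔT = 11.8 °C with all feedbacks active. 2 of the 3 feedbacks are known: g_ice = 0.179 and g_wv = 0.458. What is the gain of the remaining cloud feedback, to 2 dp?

0.07

Amplification A = ΔT/ΔT₀ = 11.8/3.41 = 3.46.
Total gain g = 1 − 1/A = 1 − 1/3.46 = 0.711.
Known gains sum to 0.179 + 0.458 = 0.637.
g_cld = 0.711 − 0.637 = 0.07.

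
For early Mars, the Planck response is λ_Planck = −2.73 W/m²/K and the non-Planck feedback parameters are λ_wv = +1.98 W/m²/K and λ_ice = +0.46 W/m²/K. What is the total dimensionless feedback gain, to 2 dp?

0.89

Convert to gains: g_wv = 1.98/2.73 = 0.7253; g_ice = 0.46/2.73 = 0.1685.
Total gain g = 0.8938.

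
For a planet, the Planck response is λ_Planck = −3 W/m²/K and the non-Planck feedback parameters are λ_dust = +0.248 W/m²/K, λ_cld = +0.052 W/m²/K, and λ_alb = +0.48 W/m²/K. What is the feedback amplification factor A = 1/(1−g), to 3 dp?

1.351

Convert to gains: g_dust = 0.248/3 = 0.08267; g_cld = 0.052/3 = 0.01733; g_alb = 0.48/3 = 0.16.
Total gain g = 0.26.
A = 1/(1 − 0.26) = 1.351.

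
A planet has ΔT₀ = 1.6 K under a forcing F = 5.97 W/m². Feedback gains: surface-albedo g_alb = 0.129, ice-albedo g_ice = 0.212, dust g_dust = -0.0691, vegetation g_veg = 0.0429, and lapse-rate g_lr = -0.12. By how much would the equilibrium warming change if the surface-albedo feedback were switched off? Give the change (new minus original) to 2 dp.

Original: g = 0.1948, ΔT = 1.6/(1−0.1948) = 1.9871 K.
Without surface-albedo: g' = 0.0658, ΔT' = 1.6/(1−0.0658) = 1.7127 K.
Change = 1.7127 − 1.9871 = -0.27 K.

-0.27 K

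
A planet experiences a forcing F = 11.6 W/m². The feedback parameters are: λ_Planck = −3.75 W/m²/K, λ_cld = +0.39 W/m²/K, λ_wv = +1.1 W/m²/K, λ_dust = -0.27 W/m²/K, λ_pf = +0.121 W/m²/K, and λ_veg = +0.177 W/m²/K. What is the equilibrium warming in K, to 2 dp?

5.20 K

Net feedback parameter λ = (−3.75) + (+0.39) + (+1.1) + (-0.27) + (+0.121) + (+0.177) = -2.232 W/m²/K.
ΔT = −F/λ = −11.6/(-2.232) = 5.20 K.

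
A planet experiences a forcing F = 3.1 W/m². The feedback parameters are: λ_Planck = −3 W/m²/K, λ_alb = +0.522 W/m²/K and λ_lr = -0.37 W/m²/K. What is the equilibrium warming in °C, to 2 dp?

1.09 °C

Net feedback parameter λ = (−3) + (+0.522) + (-0.37) = -2.848 W/m²/K.
ΔT = −F/λ = −3.1/(-2.848) = 1.09 °C.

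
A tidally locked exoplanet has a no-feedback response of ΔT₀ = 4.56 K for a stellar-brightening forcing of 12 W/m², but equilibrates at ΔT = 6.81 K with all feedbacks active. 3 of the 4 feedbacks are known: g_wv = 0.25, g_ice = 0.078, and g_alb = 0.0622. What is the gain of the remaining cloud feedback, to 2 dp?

Amplification A = ΔT/ΔT₀ = 6.81/4.56 = 1.493.
Total gain g = 1 − 1/A = 1 − 1/1.493 = 0.3302.
Known gains sum to 0.25 + 0.078 + 0.0622 = 0.3902.
g_cld = 0.3302 − 0.3902 = -0.06.

-0.06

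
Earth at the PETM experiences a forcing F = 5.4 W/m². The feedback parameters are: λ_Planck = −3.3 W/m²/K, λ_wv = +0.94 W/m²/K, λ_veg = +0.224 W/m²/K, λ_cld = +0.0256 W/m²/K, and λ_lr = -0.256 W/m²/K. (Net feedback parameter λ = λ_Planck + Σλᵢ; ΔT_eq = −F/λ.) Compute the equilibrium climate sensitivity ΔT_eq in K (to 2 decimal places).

2.28 K

Net feedback parameter λ = (−3.3) + (+0.94) + (+0.224) + (+0.0256) + (-0.256) = -2.3664 W/m²/K.
ΔT = −F/λ = −5.4/(-2.3664) = 2.28 K.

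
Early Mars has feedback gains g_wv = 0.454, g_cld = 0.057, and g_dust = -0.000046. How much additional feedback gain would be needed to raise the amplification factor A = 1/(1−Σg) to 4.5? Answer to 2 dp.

0.27

Current total gain = 0.510954.
Target gain for A = 4.5: g* = 1 − 1/4.5 = 0.7778.
Additional gain needed = 0.7778 − 0.510954 = 0.27.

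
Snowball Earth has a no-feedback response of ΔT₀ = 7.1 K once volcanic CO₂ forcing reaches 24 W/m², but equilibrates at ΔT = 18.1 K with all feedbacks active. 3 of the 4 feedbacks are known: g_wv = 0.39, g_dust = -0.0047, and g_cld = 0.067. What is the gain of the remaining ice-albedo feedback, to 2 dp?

0.16

Amplification A = ΔT/ΔT₀ = 18.1/7.1 = 2.549.
Total gain g = 1 − 1/A = 1 − 1/2.549 = 0.6077.
Known gains sum to 0.39 − 0.0047 + 0.067 = 0.4523.
g_ice = 0.6077 − 0.4523 = 0.16.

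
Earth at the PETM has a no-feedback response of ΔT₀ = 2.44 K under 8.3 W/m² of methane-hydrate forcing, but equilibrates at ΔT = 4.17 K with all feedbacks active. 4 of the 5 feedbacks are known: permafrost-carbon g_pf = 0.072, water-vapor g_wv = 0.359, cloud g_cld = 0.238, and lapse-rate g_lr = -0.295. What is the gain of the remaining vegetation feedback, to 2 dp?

0.04

Amplification A = ΔT/ΔT₀ = 4.17/2.44 = 1.709.
Total gain g = 1 − 1/A = 1 − 1/1.709 = 0.4149.
Known gains sum to 0.072 + 0.359 + 0.238 − 0.295 = 0.374.
g_veg = 0.4149 − 0.374 = 0.04.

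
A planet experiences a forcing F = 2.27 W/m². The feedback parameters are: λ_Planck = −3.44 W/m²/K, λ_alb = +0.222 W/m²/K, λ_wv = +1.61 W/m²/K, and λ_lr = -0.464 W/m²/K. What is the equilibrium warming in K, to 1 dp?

1.1 K

Net feedback parameter λ = (−3.44) + (+0.222) + (+1.61) + (-0.464) = -2.072 W/m²/K.
ΔT = −F/λ = −2.27/(-2.072) = 1.1 K.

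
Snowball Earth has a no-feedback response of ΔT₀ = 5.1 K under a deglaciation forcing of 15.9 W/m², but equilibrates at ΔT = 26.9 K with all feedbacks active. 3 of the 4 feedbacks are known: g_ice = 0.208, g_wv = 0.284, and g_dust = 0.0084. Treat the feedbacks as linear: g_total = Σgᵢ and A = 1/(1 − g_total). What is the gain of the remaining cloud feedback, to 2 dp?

Amplification A = ΔT/ΔT₀ = 26.9/5.1 = 5.275.
Total gain g = 1 − 1/A = 1 − 1/5.275 = 0.8104.
Known gains sum to 0.208 + 0.284 + 0.0084 = 0.5004.
g_cld = 0.8104 − 0.5004 = 0.31.

0.31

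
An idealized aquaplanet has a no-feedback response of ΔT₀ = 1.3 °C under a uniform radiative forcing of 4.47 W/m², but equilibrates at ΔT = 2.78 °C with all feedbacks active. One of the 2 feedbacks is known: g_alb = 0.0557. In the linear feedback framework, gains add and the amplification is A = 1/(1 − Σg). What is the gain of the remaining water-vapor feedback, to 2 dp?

Amplification A = ΔT/ΔT₀ = 2.78/1.3 = 2.138.
Total gain g = 1 − 1/A = 1 − 1/2.138 = 0.5323.
The known gain is 0.0557.
g_wv = 0.5323 − 0.0557 = 0.48.

0.48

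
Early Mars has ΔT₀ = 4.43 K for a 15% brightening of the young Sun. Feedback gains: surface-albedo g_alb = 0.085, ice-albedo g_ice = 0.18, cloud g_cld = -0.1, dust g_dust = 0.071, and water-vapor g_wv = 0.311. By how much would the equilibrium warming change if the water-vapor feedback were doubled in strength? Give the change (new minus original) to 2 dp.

Original: g = 0.547, ΔT = 4.43/(1−0.547) = 9.7792 K.
With doubled water-vapor: g' = 0.858, ΔT' = 4.43/(1−0.858) = 31.1972 K.
Change = 31.1972 − 9.7792 = 21.42 K.

21.42 K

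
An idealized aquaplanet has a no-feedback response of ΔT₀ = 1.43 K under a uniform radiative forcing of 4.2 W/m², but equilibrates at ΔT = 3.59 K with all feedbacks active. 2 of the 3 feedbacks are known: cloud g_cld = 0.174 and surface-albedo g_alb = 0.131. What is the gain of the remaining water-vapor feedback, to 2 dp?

Amplification A = ΔT/ΔT₀ = 3.59/1.43 = 2.51.
Total gain g = 1 − 1/A = 1 − 1/2.51 = 0.6016.
Known gains sum to 0.174 + 0.131 = 0.305.
g_wv = 0.6016 − 0.305 = 0.30.

0.30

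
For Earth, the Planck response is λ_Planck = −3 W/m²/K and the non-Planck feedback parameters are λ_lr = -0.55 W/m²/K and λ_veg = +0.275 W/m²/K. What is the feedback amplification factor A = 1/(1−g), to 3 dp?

0.916

Convert to gains: g_lr = -0.55/3 = -0.1833; g_veg = 0.275/3 = 0.09167.
Total gain g = -0.09163.
A = 1/(1 + 0.09163) = 0.916.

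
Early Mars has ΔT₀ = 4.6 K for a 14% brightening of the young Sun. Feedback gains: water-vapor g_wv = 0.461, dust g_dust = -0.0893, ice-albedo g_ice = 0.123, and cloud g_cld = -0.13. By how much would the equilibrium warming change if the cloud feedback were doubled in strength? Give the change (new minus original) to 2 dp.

Original: g = 0.3647, ΔT = 4.6/(1−0.3647) = 7.2407 K.
With doubled cloud: g' = 0.2347, ΔT' = 4.6/(1−0.2347) = 6.0107 K.
Change = 6.0107 − 7.2407 = -1.23 K.

-1.23 K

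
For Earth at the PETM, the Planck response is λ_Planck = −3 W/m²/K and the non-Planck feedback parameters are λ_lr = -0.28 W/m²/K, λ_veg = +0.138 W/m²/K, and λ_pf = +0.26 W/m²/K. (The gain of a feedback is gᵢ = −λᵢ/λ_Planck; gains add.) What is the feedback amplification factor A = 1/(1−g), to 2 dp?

Convert to gains: g_lr = -0.28/3 = -0.09333; g_veg = 0.138/3 = 0.046; g_pf = 0.26/3 = 0.08667.
Total gain g = 0.03934.
A = 1/(1 − 0.03934) = 1.04.

1.04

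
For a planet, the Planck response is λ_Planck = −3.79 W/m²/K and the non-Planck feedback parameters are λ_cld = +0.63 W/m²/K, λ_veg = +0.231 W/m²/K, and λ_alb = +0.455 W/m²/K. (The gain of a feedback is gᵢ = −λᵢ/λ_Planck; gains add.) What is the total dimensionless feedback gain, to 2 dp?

Convert to gains: g_cld = 0.63/3.79 = 0.1662; g_veg = 0.231/3.79 = 0.06095; g_alb = 0.455/3.79 = 0.1201.
Total gain g = 0.34725.

0.35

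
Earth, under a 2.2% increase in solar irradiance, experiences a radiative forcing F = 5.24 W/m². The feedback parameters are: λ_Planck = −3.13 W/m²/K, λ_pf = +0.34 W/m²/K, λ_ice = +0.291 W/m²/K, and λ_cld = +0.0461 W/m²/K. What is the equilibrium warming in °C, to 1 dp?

2.1 °C

Net feedback parameter λ = (−3.13) + (+0.34) + (+0.291) + (+0.0461) = -2.4529 W/m²/K.
ΔT = −F/λ = −5.24/(-2.4529) = 2.1 °C.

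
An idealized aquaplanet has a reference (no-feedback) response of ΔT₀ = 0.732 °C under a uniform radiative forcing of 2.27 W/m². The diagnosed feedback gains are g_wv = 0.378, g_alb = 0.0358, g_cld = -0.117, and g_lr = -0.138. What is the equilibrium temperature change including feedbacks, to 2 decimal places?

0.87 °C

Total gain g = 0.378 + 0.0358 − 0.117 − 0.138 = 0.1588.
Amplification A = 1/(1 − 0.1588) = 1.189.
ΔT = 0.732 × 1.189 = 0.87 °C.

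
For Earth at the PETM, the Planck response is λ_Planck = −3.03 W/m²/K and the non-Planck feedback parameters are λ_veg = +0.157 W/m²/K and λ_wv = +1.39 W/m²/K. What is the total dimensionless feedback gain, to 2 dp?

Convert to gains: g_veg = 0.157/3.03 = 0.05182; g_wv = 1.39/3.03 = 0.4587.
Total gain g = 0.51052.

0.51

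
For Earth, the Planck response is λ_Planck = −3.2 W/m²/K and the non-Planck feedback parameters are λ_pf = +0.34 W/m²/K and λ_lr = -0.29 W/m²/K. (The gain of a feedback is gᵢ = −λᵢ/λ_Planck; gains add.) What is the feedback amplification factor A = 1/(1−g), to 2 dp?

1.02

Convert to gains: g_pf = 0.34/3.2 = 0.1062; g_lr = -0.29/3.2 = -0.09062.
Total gain g = 0.01558.
A = 1/(1 − 0.01558) = 1.02.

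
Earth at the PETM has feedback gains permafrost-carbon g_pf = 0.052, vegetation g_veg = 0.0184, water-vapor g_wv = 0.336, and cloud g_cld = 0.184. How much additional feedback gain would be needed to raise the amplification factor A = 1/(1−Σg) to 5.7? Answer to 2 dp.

Current total gain = 0.5904.
Target gain for A = 5.7: g* = 1 − 1/5.7 = 0.8246.
Additional gain needed = 0.8246 − 0.5904 = 0.23.

0.23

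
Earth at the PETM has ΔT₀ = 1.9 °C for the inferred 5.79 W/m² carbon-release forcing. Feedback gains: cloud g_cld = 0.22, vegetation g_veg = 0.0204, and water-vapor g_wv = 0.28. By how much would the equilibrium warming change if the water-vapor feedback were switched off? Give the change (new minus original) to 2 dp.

Original: g = 0.5204, ΔT = 1.9/(1−0.5204) = 3.9616 °C.
Without water-vapor: g' = 0.2404, ΔT' = 1.9/(1−0.2404) = 2.5013 °C.
Change = 2.5013 − 3.9616 = -1.46 °C.

-1.46 °C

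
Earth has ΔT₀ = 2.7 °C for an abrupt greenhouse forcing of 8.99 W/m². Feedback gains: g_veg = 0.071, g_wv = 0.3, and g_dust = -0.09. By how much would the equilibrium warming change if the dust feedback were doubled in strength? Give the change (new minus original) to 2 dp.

-0.42 °C

Original: g = 0.281, ΔT = 2.7/(1−0.281) = 3.7552 °C.
With doubled dust: g' = 0.191, ΔT' = 2.7/(1−0.191) = 3.3375 °C.
Change = 3.3375 − 3.7552 = -0.42 °C.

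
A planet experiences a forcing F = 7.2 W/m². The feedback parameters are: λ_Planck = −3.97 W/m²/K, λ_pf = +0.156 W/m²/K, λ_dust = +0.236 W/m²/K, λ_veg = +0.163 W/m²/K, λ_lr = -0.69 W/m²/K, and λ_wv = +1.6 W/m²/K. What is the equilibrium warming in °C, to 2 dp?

Net feedback parameter λ = (−3.97) + (+0.156) + (+0.236) + (+0.163) + (-0.69) + (+1.6) = -2.505 W/m²/K.
ΔT = −F/λ = −7.2/(-2.505) = 2.87 °C.

2.87 °C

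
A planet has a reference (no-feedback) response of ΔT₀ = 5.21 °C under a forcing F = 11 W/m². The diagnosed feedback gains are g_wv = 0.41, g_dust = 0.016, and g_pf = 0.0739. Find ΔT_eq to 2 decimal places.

10.42 °C

Total gain g = 0.41 + 0.016 + 0.0739 = 0.4999.
Amplification A = 1/(1 − 0.4999) = 2.
ΔT = 5.21 × 2 = 10.42 °C.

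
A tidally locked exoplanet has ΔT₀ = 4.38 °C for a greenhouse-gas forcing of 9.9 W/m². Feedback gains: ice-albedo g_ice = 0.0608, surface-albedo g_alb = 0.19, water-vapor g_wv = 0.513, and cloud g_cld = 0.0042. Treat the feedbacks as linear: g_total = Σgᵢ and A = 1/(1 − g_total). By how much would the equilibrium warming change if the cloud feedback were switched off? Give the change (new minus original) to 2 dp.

-0.34 °C

Original: g = 0.768, ΔT = 4.38/(1−0.768) = 18.8793 °C.
Without cloud: g' = 0.7638, ΔT' = 4.38/(1−0.7638) = 18.5436 °C.
Change = 18.5436 − 18.8793 = -0.34 °C.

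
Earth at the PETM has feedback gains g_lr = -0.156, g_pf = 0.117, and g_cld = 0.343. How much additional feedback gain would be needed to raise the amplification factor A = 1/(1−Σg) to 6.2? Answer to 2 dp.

Current total gain = 0.304.
Target gain for A = 6.2: g* = 1 − 1/6.2 = 0.8387.
Additional gain needed = 0.8387 − 0.304 = 0.53.

0.53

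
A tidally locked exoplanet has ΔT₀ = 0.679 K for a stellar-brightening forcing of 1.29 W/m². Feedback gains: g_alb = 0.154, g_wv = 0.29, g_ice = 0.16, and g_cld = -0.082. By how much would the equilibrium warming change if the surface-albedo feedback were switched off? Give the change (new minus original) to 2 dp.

-0.35 K

Original: g = 0.522, ΔT = 0.679/(1−0.522) = 1.4205 K.
Without surface-albedo: g' = 0.368, ΔT' = 0.679/(1−0.368) = 1.0744 K.
Change = 1.0744 − 1.4205 = -0.35 K.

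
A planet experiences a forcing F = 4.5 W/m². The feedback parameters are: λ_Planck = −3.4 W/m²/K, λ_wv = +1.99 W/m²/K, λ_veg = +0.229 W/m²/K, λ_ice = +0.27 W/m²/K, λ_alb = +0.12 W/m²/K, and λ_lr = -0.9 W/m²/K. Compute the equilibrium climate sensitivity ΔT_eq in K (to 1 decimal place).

2.7 K

Net feedback parameter λ = (−3.4) + (+1.99) + (+0.229) + (+0.27) + (+0.12) + (-0.9) = -1.691 W/m²/K.
ΔT = −F/λ = −4.5/(-1.691) = 2.7 K.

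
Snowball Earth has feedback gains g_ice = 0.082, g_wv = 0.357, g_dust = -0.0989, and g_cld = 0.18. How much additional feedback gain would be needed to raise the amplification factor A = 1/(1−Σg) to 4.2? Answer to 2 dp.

Current total gain = 0.5201.
Target gain for A = 4.2: g* = 1 − 1/4.2 = 0.7619.
Additional gain needed = 0.7619 − 0.5201 = 0.24.

0.24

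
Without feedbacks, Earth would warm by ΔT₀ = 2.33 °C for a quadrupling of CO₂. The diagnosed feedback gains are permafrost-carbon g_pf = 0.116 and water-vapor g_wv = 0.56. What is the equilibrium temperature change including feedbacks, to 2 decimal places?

Total gain g = 0.116 + 0.56 = 0.676.
Amplification A = 1/(1 − 0.676) = 3.086.
ΔT = 2.33 × 3.086 = 7.19 °C.

7.19 °C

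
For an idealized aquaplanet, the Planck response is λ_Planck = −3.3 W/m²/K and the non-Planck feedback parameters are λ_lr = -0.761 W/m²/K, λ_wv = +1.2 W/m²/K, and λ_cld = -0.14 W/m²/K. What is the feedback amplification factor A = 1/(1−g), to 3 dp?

Convert to gains: g_lr = -0.761/3.3 = -0.2306; g_wv = 1.2/3.3 = 0.3636; g_cld = -0.14/3.3 = -0.04242.
Total gain g = 0.09058.
A = 1/(1 − 0.09058) = 1.100.

1.100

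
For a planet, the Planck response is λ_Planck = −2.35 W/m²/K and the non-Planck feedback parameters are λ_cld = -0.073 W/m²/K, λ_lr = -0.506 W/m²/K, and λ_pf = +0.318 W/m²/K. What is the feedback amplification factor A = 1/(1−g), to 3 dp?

0.900

Convert to gains: g_cld = -0.073/2.35 = -0.03106; g_lr = -0.506/2.35 = -0.2153; g_pf = 0.318/2.35 = 0.1353.
Total gain g = -0.11106.
A = 1/(1 + 0.11106) = 0.900.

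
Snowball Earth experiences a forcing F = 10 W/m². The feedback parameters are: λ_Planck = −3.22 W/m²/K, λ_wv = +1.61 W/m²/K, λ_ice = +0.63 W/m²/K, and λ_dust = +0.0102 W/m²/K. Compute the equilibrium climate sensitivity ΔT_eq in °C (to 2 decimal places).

10.31 °C

Net feedback parameter λ = (−3.22) + (+1.61) + (+0.63) + (+0.0102) = -0.9698 W/m²/K.
ΔT = −F/λ = −10/(-0.9698) = 10.31 °C.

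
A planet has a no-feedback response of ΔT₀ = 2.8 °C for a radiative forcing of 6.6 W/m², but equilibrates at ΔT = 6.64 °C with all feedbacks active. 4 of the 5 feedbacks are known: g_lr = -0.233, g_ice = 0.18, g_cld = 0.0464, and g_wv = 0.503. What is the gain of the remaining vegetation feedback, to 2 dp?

0.08

Amplification A = ΔT/ΔT₀ = 6.64/2.8 = 2.371.
Total gain g = 1 − 1/A = 1 − 1/2.371 = 0.5782.
Known gains sum to -0.233 + 0.18 + 0.0464 + 0.503 = 0.4964.
g_veg = 0.5782 − 0.4964 = 0.08.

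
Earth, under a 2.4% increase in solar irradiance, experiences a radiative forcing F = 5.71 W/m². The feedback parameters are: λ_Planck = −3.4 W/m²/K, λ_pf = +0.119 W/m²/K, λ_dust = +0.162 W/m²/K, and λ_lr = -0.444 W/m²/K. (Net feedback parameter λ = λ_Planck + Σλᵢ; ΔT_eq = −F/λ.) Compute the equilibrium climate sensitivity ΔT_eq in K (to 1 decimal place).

Net feedback parameter λ = (−3.4) + (+0.119) + (+0.162) + (-0.444) = -3.563 W/m²/K.
ΔT = −F/λ = −5.71/(-3.563) = 1.6 K.

1.6 K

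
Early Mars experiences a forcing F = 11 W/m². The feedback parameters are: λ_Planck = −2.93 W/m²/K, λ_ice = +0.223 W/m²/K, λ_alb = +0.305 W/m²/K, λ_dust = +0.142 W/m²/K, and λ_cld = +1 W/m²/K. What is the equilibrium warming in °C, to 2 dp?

Net feedback parameter λ = (−2.93) + (+0.223) + (+0.305) + (+0.142) + (+1) = -1.26 W/m²/K.
ΔT = −F/λ = −11/(-1.26) = 8.73 °C.

8.73 °C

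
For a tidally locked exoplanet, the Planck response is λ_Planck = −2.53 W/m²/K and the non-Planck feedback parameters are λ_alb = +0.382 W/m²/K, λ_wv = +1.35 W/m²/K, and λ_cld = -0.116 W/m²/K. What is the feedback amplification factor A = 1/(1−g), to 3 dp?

2.768

Convert to gains: g_alb = 0.382/2.53 = 0.151; g_wv = 1.35/2.53 = 0.5336; g_cld = -0.116/2.53 = -0.04585.
Total gain g = 0.63875.
A = 1/(1 − 0.63875) = 2.768.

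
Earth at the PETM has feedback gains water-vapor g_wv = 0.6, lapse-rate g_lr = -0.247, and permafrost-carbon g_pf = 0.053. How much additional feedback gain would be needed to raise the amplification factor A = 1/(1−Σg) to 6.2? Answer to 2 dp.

0.43

Current total gain = 0.406.
Target gain for A = 6.2: g* = 1 − 1/6.2 = 0.8387.
Additional gain needed = 0.8387 − 0.406 = 0.43.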